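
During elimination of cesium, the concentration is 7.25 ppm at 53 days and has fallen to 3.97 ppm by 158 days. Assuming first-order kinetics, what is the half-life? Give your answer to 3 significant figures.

121 days

Over Δt = 158 − 53 = 105 days, the level fell by a factor of 7.25/3.97 ≈ 1.8262.
n = log₂(1.8262) ≈ 0.86884 half-lives, so t½ = 105/0.86884 ≈ 120.85 days.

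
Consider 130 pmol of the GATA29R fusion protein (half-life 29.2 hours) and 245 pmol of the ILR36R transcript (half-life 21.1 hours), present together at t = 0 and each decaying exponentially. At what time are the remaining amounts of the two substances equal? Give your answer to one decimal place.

Set 130·(1/2)^(t/29.2) = 245·(1/2)^(t/21.1).
Taking log₂: log₂(130/245) = t·(1/29.2 − 1/21.1).
log₂(0.53061) = -0.91427; 1/29.2 − 1/21.1 = -0.013147.
t = -0.91427 / -0.013147 ≈ 69.543 hours.

69.5 hours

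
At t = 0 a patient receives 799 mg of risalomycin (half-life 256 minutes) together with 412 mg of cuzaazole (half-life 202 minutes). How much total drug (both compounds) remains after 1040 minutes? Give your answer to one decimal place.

59.4 mg

risalomycin: 799 × (1/2)^(1040/256) = 799 × (1/2)^4.0625 ≈ 47.82 mg.
cuzaazole: 412 × (1/2)^(1040/202) = 412 × (1/2)^5.1485 ≈ 11.616 mg.
Total = 47.82 + 11.616 ≈ 59.436 mg.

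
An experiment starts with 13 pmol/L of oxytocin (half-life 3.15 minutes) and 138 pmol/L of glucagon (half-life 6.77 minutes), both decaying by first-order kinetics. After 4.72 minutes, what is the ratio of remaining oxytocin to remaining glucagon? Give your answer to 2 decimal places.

0.05

oxytocin: 13 × (1/2)^(4.72/3.15) = 13 × (1/2)^1.4984 ≈ 4.6013 pmol/L.
glucagon: 138 × (1/2)^(4.72/6.77) = 138 × (1/2)^0.69719 ≈ 85.114 pmol/L.
Ratio ≈ 4.6013 / 85.114 ≈ 0.05406.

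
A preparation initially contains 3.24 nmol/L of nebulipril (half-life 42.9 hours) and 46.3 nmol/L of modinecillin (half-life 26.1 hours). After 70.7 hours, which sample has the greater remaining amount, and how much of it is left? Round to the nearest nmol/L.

modinecillin, 7 nmol/L

nebulipril: 3.24 × (1/2)^1.648 ≈ 1.0338 nmol/L.
modinecillin: 46.3 × (1/2)^2.7088 ≈ 7.0819 nmol/L.
Modinecillin has more remaining, at ≈ 7.0819 nmol/L.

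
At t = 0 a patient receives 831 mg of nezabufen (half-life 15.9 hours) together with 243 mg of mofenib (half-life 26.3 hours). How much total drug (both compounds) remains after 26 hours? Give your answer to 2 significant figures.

390 mg

nezabufen: 831 × (1/2)^(26/15.9) = 831 × (1/2)^1.6352 ≈ 267.52 mg.
mofenib: 243 × (1/2)^(26/26.3) = 243 × (1/2)^0.98859 ≈ 122.46 mg.
Total = 267.52 + 122.46 ≈ 389.98 mg.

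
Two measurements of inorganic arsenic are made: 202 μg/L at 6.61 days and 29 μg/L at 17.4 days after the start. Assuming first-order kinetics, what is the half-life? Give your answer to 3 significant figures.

3.85 days

Over Δt = 17.4 − 6.61 = 10.79 days, the level fell by a factor of 202/29 ≈ 6.9655.
n = log₂(6.9655) ≈ 2.8002 half-lives, so t½ = 10.79/2.8002 ≈ 3.8533 days.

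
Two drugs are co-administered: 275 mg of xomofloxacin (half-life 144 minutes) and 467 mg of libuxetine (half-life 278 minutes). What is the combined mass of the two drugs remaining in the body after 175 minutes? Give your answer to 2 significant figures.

420 mg

xomofloxacin: 275 × (1/2)^(175/144) = 275 × (1/2)^1.2153 ≈ 118.44 mg.
libuxetine: 467 × (1/2)^(175/278) = 467 × (1/2)^0.6295 ≈ 301.87 mg.
Total = 118.44 + 301.87 ≈ 420.31 mg.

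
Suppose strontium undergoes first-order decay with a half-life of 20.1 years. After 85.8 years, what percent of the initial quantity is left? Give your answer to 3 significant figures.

5.19%

n = 85.8/20.1 ≈ 4.2687 half-lives.
Fraction remaining = (1/2)^4.2687 ≈ 0.051881, i.e. 5.1881%.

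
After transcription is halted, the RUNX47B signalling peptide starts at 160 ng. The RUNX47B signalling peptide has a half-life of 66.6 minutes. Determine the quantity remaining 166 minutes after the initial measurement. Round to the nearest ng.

Number of half-lives: n = 166/66.6 ≈ 2.4925.
Remaining = 160 × (1/2)^2.4925 = 160 × 0.1777 ≈ 28.432 ng.

28 ng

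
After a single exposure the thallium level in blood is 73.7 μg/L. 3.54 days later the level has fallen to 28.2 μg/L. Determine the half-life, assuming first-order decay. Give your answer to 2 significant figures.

A/A₀ = 28.2/73.7 ≈ 0.38263.
n = log₂(2.6135) ≈ 1.386 half-lives elapsed in 3.54 days.
t½ = 3.54/1.386 ≈ 2.5542 days.

2.6 days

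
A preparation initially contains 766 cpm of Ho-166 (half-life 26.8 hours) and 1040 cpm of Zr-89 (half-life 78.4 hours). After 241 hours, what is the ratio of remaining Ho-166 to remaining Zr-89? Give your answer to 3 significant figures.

Ho-166: 766 × (1/2)^(241/26.8) = 766 × (1/2)^8.9925 ≈ 1.5039 cpm.
Zr-89: 1040 × (1/2)^(241/78.4) = 1040 × (1/2)^3.074 ≈ 123.5 cpm.
Ratio ≈ 1.5039 / 123.5 ≈ 0.012177.

0.0122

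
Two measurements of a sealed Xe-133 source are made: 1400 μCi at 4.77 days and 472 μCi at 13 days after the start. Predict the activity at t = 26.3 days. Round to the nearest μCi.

81 μCi

Over Δt = 13 − 4.77 = 8.23 days, the level fell by a factor of 1400/472 ≈ 2.9661.
n = log₂(2.9661) ≈ 1.5686 half-lives, so t½ = 8.23/1.5686 ≈ 5.2468 days.
From t = 13 to t = 26.3: 472 × (1/2)^((26.3−13)/5.2468) ≈ 81.446 μCi.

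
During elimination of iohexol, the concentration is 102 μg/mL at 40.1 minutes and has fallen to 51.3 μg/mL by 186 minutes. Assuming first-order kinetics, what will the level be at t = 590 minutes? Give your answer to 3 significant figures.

7.65 μg/mL

Over Δt = 186 − 40.1 = 145.9 minutes, the level fell by a factor of 102/51.3 ≈ 1.9883.
n = log₂(1.9883) ≈ 0.99154 half-lives, so t½ = 145.9/0.99154 ≈ 147.15 minutes.
From t = 186 to t = 590: 51.3 × (1/2)^((590−186)/147.15) ≈ 7.6491 μg/mL.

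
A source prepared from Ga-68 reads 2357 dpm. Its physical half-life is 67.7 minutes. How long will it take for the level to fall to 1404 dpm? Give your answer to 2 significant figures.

51 minutes

Fraction remaining = 1404/2357 ≈ 0.59567.
n = log₂(2357/1404) = ln(1.6788)/ln 2 ≈ 0.74741 half-lives.
t = n × t½ = 0.74741 × 67.7 ≈ 50.6 minutes.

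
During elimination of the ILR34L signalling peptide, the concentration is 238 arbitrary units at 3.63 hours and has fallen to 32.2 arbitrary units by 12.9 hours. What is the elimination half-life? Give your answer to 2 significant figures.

3.2 hours

Over Δt = 12.9 − 3.63 = 9.27 hours, the level fell by a factor of 238/32.2 ≈ 7.3913.
n = log₂(7.3913) ≈ 2.8858 half-lives, so t½ = 9.27/2.8858 ≈ 3.2122 hours.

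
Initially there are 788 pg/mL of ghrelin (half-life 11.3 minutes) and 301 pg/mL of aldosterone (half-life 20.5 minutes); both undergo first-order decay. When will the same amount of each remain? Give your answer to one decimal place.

35.0 minutes

Set 788·(1/2)^(t/11.3) = 301·(1/2)^(t/20.5).
Taking log₂: log₂(788/301) = t·(1/11.3 − 1/20.5).
log₂(2.6179) = 1.3884; 1/11.3 − 1/20.5 = 0.039715.
t = 1.3884 / 0.039715 ≈ 34.96 minutes.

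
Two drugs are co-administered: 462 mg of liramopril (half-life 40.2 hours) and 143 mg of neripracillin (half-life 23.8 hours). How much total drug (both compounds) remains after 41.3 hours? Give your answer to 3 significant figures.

liramopril: 462 × (1/2)^(41.3/40.2) = 462 × (1/2)^1.0274 ≈ 226.66 mg.
neripracillin: 143 × (1/2)^(41.3/23.8) = 143 × (1/2)^1.7353 ≈ 42.95 mg.
Total = 226.66 + 42.95 ≈ 269.61 mg.

270 mg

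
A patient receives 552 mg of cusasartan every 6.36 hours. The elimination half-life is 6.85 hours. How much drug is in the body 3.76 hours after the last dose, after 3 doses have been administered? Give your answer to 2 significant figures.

680 mg

The 3 doses were given 16.48, 10.12, 3.76 hours ago.
Total = 552·(1/2)^(16.48/6.85) + 552·(1/2)^(10.12/6.85) + 552·(1/2)^(3.76/6.85)
      = 104.16 + 198.25 + 377.31 ≈ 679.72 mg.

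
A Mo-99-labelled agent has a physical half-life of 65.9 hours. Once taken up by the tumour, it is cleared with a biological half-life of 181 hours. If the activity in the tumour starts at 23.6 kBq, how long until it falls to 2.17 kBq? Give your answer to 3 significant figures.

1/t_eff = 1/t_phys + 1/t_biol = 1/65.9 + 1/181 = 0.020699 per hour.
t_eff = 65.9 × 181 / (65.9 + 181) ≈ 48.311 hours.
n = log₂(23.6/2.17) ≈ 3.443; t = 3.443 × 48.311 ≈ 166.33 hours.

166 hours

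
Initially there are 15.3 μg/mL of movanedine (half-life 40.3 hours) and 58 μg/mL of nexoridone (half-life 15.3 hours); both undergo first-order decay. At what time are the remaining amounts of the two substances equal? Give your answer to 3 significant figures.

47.4 hours

Set 15.3·(1/2)^(t/40.3) = 58·(1/2)^(t/15.3).
Taking log₂: log₂(15.3/58) = t·(1/40.3 − 1/15.3).
log₂(0.26379) = -1.9225; 1/40.3 − 1/15.3 = -0.040546.
t = -1.9225 / -0.040546 ≈ 47.416 hours.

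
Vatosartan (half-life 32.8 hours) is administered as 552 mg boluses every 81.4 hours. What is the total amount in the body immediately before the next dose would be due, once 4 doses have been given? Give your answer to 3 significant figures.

The 4 doses were given 325.6, 244.2, 162.8, 81.4 hours ago.
Total = 552·(1/2)^(325.6/32.8) + 552·(1/2)^(244.2/32.8) + 552·(1/2)^(162.8/32.8) + 552·(1/2)^(81.4/32.8)
      = 0.56711 + 3.1676 + 17.693 + 98.826 ≈ 120.25 mg.

120 mg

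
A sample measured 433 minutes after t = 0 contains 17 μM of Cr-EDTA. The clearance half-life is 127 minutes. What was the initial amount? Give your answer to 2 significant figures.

Number of half-lives elapsed: n = 433/127 ≈ 3.4094.
A₀ = A × 2^n = 17 × 2^3.4094 = 17 × 10.625 ≈ 180.63 μM.

180 μM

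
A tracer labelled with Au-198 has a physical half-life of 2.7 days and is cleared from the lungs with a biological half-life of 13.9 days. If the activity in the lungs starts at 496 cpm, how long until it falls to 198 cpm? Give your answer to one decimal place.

1/t_eff = 1/t_phys + 1/t_biol = 1/2.7 + 1/13.9 = 0.44231 per day.
t_eff = 2.7 × 13.9 / (2.7 + 13.9) ≈ 2.2608 days.
n = log₂(496/198) ≈ 1.3248; t = 1.3248 × 2.2608 ≈ 2.9953 days.

3.0 days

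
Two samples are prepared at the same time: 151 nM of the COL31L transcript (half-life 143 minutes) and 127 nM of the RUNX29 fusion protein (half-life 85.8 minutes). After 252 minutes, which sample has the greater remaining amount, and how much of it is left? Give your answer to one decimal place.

COL31L transcript: 151 × (1/2)^1.7622 ≈ 44.513 nM.
RUNX29 fusion protein: 127 × (1/2)^2.9371 ≈ 16.583 nM.
COL31L transcript has more remaining, at ≈ 44.513 nM.

COL31L transcript, 44.5 nM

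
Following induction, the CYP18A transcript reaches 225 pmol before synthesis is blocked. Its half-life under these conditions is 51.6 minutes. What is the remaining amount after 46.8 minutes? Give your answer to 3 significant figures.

120 pmol

Number of half-lives: n = 46.8/51.6 ≈ 0.90698.
Remaining = 225 × (1/2)^0.90698 = 225 × 0.5333 ≈ 119.99 pmol.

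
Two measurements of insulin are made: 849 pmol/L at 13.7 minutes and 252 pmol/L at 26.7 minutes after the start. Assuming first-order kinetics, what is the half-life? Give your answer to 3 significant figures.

Over Δt = 26.7 − 13.7 = 13 minutes, the level fell by a factor of 849/252 ≈ 3.369.
n = log₂(3.369) ≈ 1.7523 half-lives, so t½ = 13/1.7523 ≈ 7.4186 minutes.

7.42 minutes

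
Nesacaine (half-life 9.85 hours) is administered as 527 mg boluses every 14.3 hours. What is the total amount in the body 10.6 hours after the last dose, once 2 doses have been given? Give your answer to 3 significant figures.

The 2 doses were given 24.9, 10.6 hours ago.
Total = 527·(1/2)^(24.9/9.85) + 527·(1/2)^(10.6/9.85)
      = 91.376 + 249.95 ≈ 341.33 mg.

341 mg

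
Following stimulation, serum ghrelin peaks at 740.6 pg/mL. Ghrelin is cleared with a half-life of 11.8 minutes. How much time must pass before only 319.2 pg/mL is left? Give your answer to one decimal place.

14.3 minutes

Fraction remaining = 319.2/740.6 ≈ 0.431.
n = log₂(740.6/319.2) = ln(2.3202)/ln 2 ≈ 1.2142 half-lives.
t = n × t½ = 1.2142 × 11.8 ≈ 14.328 minutes.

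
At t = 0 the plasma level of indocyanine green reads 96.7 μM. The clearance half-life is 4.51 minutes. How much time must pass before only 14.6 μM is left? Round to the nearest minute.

Fraction remaining = 14.6/96.7 ≈ 0.15098.
n = log₂(96.7/14.6) = ln(6.6233)/ln 2 ≈ 2.7275 half-lives.
t = n × t½ = 2.7275 × 4.51 ≈ 12.301 minutes.

12 minutes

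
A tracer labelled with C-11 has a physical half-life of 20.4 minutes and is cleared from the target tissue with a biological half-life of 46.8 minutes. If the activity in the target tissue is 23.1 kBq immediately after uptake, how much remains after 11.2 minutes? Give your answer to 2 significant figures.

13 kBq

1/t_eff = 1/t_phys + 1/t_biol = 1/20.4 + 1/46.8 = 0.070387 per minute.
t_eff = 20.4 × 46.8 / (20.4 + 46.8) ≈ 14.207 minutes.
Remaining = 23.1 × (1/2)^(11.2/14.207) = 23.1 × (1/2)^0.78834 ≈ 13.375 kBq.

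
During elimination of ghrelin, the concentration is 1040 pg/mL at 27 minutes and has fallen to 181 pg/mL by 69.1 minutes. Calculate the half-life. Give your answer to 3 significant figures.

16.7 minutes

Over Δt = 69.1 − 27 = 42.1 minutes, the level fell by a factor of 1040/181 ≈ 5.7459.
n = log₂(5.7459) ≈ 2.5225 half-lives, so t½ = 42.1/2.5225 ≈ 16.69 minutes.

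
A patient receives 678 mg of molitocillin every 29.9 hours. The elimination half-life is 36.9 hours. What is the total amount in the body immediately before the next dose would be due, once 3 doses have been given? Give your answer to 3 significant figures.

The 3 doses were given 89.7, 59.8, 29.9 hours ago.
Total = 678·(1/2)^(89.7/36.9) + 678·(1/2)^(59.8/36.9) + 678·(1/2)^(29.9/36.9)
      = 125.74 + 220.49 + 386.64 ≈ 732.86 mg.

733 mg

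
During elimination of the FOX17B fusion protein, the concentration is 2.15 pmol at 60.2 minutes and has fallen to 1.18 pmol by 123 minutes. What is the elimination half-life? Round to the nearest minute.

Over Δt = 123 − 60.2 = 62.8 minutes, the level fell by a factor of 2.15/1.18 ≈ 1.822.
n = log₂(1.822) ≈ 0.86555 half-lives, so t½ = 62.8/0.86555 ≈ 72.555 minutes.

73 minutes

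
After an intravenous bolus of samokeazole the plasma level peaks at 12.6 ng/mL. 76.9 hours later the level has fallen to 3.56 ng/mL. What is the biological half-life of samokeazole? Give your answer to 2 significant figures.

A/A₀ = 3.56/12.6 ≈ 0.28254.
n = log₂(3.5393) ≈ 1.8235 half-lives elapsed in 76.9 hours.
t½ = 76.9/1.8235 ≈ 42.172 hours.

42 hours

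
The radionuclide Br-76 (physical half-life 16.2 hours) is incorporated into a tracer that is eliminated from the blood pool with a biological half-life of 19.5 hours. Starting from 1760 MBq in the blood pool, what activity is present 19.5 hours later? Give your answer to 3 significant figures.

1/t_eff = 1/t_phys + 1/t_biol = 1/16.2 + 1/19.5 = 0.11301 per hour.
t_eff = 16.2 × 19.5 / (16.2 + 19.5) ≈ 8.8487 hours.
Remaining = 1760 × (1/2)^(19.5/8.8487) = 1760 × (1/2)^2.2037 ≈ 382.06 MBq.

382 MBq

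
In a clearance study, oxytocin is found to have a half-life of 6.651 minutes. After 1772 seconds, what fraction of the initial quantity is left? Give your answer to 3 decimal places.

1772 seconds = 29.5333 minutes.
n = 29.5333/6.651 ≈ 4.4404 half-lives.
Fraction remaining = (1/2)^4.4404 ≈ 0.046057.

0.046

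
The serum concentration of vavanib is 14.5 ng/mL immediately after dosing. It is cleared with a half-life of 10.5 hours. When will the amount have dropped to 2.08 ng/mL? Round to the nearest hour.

Fraction remaining = 2.08/14.5 ≈ 0.14345.
n = log₂(14.5/2.08) = ln(6.9712)/ln 2 ≈ 2.8014 half-lives.
t = n × t½ = 2.8014 × 10.5 ≈ 29.415 hours.

29 hours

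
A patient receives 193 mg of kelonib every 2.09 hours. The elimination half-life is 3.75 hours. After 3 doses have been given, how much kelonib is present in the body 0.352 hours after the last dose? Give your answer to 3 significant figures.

The 3 doses were given 4.532, 2.442, 0.352 hours ago.
Total = 193·(1/2)^(4.532/3.75) + 193·(1/2)^(2.442/3.75) + 193·(1/2)^(0.352/3.75)
      = 83.513 + 122.89 + 180.84 ≈ 387.25 mg.

387 mg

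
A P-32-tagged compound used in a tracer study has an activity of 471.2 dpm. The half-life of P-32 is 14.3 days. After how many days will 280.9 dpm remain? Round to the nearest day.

Fraction remaining = 280.9/471.2 ≈ 0.59614.
n = log₂(471.2/280.9) = ln(1.6775)/ln 2 ≈ 0.74628 half-lives.
t = n × t½ = 0.74628 × 14.3 ≈ 10.672 days.

11 days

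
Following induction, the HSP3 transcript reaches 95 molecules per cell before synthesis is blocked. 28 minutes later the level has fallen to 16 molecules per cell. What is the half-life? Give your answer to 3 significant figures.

A/A₀ = 16/95 ≈ 0.16842.
n = log₂(5.9375) ≈ 2.5699 half-lives elapsed in 28 minutes.
t½ = 28/2.5699 ≈ 10.896 minutes.

10.9 minutes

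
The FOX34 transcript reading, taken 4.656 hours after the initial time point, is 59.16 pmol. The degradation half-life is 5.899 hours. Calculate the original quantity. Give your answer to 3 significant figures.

102 pmol

Number of half-lives elapsed: n = 4.656/5.899 ≈ 0.78929.
A₀ = A × 2^n = 59.16 × 2^0.78929 = 59.16 × 1.7282 ≈ 102.24 pmol.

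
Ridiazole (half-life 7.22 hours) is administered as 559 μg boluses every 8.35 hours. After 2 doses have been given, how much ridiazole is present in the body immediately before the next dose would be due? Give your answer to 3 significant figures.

The 2 doses were given 16.7, 8.35 hours ago.
Total = 559·(1/2)^(16.7/7.22) + 559·(1/2)^(8.35/7.22)
      = 112.49 + 250.77 ≈ 363.26 μg.

363 μg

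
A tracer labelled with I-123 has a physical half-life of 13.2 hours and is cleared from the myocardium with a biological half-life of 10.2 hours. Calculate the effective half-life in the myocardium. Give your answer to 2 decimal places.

1/t_eff = 1/t_phys + 1/t_biol = 1/13.2 + 1/10.2 = 0.1738 per hour.
t_eff = 13.2 × 10.2 / (13.2 + 10.2) ≈ 5.7538 hours.

5.75 hours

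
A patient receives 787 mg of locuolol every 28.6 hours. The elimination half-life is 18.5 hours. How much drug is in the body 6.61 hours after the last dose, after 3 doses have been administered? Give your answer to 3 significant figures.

The 3 doses were given 63.81, 35.21, 6.61 hours ago.
Total = 787·(1/2)^(63.81/18.5) + 787·(1/2)^(35.21/18.5) + 787·(1/2)^(6.61/18.5)
      = 72.055 + 210.4 + 614.35 ≈ 896.81 mg.

897 mg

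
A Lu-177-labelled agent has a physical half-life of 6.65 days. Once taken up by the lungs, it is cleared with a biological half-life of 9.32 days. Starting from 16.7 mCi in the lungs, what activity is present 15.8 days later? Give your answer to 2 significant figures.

0.99 mCi

1/t_eff = 1/t_phys + 1/t_biol = 1/6.65 + 1/9.32 = 0.25767 per day.
t_eff = 6.65 × 9.32 / (6.65 + 9.32) ≈ 3.8809 days.
Remaining = 16.7 × (1/2)^(15.8/3.8809) = 16.7 × (1/2)^4.0712 ≈ 0.99348 mCi.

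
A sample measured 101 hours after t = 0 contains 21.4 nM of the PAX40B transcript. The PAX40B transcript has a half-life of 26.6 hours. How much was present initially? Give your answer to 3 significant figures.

297 nM

Number of half-lives elapsed: n = 101/26.6 ≈ 3.797.
A₀ = A × 2^n = 21.4 × 2^3.797 = 21.4 × 13.9 ≈ 297.46 nM.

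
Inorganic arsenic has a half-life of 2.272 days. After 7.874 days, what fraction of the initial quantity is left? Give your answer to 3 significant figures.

n = 7.874/2.272 ≈ 3.4657 half-lives.
Fraction remaining = (1/2)^3.4657 ≈ 0.090517.

0.0905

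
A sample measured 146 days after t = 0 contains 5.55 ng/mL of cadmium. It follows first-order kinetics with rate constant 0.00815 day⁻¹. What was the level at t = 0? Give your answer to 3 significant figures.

18.2 ng/mL

t½ = ln 2 / k = 0.69315 / 0.00815 ≈ 85.049 days.
Number of half-lives elapsed: n = 146/85.049 ≈ 1.7167.
A₀ = A × 2^n = 5.55 × 2^1.7167 = 5.55 × 3.2868 ≈ 18.241 ng/mL.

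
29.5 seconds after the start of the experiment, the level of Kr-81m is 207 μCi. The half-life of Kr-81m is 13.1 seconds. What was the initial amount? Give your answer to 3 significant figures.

986 μCi

Number of half-lives elapsed: n = 29.5/13.1 ≈ 2.2519.
A₀ = A × 2^n = 207 × 2^2.2519 = 207 × 4.7631 ≈ 985.97 μCi.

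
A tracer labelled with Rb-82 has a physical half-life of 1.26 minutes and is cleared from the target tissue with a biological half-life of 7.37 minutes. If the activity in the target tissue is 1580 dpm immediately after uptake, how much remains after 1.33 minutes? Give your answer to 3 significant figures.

671 dpm

1/t_eff = 1/t_phys + 1/t_biol = 1/1.26 + 1/7.37 = 0.92934 per minute.
t_eff = 1.26 × 7.37 / (1.26 + 7.37) ≈ 1.076 minutes.
Remaining = 1580 × (1/2)^(1.33/1.076) = 1580 × (1/2)^1.236 ≈ 670.78 dpm.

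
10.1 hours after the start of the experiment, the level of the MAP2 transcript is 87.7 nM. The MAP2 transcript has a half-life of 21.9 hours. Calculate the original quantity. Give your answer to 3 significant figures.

Number of half-lives elapsed: n = 10.1/21.9 ≈ 0.46119.
A₀ = A × 2^n = 87.7 × 2^0.46119 = 87.7 × 1.3767 ≈ 120.73 nM.

121 nM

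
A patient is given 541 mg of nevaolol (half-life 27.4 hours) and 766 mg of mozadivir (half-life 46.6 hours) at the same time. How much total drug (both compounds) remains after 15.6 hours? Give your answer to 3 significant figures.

972 mg

nevaolol: 541 × (1/2)^(15.6/27.4) = 541 × (1/2)^0.56934 ≈ 364.59 mg.
mozadivir: 766 × (1/2)^(15.6/46.6) = 766 × (1/2)^0.33476 ≈ 607.37 mg.
Total = 364.59 + 607.37 ≈ 971.96 mg.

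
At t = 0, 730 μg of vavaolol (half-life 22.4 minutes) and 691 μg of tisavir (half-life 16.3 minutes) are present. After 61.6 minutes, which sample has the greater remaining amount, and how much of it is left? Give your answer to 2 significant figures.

vavaolol, 110 μg

vavaolol: 730 × (1/2)^2.75 ≈ 108.52 μg.
tisavir: 691 × (1/2)^3.7791 ≈ 50.332 μg.
Vavaolol has more remaining, at ≈ 108.52 μg.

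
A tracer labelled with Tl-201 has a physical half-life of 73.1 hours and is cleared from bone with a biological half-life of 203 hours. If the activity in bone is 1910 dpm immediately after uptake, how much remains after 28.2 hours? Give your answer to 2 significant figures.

1/t_eff = 1/t_phys + 1/t_biol = 1/73.1 + 1/203 = 0.018606 per hour.
t_eff = 73.1 × 203 / (73.1 + 203) ≈ 53.746 hours.
Remaining = 1910 × (1/2)^(28.2/53.746) = 1910 × (1/2)^0.52469 ≈ 1327.7 dpm.

1300 dpm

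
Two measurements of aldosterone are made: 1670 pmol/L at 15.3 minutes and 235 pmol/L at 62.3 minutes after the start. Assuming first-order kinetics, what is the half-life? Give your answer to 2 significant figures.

17 minutes

Over Δt = 62.3 − 15.3 = 47 minutes, the level fell by a factor of 1670/235 ≈ 7.1064.
n = log₂(7.1064) ≈ 2.8291 half-lives, so t½ = 47/2.8291 ≈ 16.613 minutes.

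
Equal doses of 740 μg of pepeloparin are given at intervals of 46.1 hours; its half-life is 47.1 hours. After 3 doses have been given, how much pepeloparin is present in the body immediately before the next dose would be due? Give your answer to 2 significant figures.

660 μg

The 3 doses were given 138.3, 92.2, 46.1 hours ago.
Total = 740·(1/2)^(138.3/47.1) + 740·(1/2)^(92.2/47.1) + 740·(1/2)^(46.1/47.1)
      = 96.675 + 190.53 + 375.49 ≈ 662.69 μg.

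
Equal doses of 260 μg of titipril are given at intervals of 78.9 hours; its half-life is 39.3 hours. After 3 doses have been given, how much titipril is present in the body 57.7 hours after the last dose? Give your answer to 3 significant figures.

The 3 doses were given 215.5, 136.6, 57.7 hours ago.
Total = 260·(1/2)^(215.5/39.3) + 260·(1/2)^(136.6/39.3) + 260·(1/2)^(57.7/39.3)
      = 5.8115 + 23.369 + 93.973 ≈ 123.15 μg.

123 μg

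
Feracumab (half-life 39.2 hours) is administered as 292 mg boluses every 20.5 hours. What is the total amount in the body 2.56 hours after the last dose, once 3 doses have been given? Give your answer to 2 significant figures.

610 mg

The 3 doses were given 43.56, 23.06, 2.56 hours ago.
Total = 292·(1/2)^(43.56/39.2) + 292·(1/2)^(23.06/39.2) + 292·(1/2)^(2.56/39.2)
      = 135.17 + 194.22 + 279.08 ≈ 608.47 mg.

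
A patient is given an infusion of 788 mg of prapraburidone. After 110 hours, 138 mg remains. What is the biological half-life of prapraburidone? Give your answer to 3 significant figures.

A/A₀ = 138/788 ≈ 0.17513.
n = log₂(5.7101) ≈ 2.5135 half-lives elapsed in 110 hours.
t½ = 110/2.5135 ≈ 43.763 hours.

43.8 hours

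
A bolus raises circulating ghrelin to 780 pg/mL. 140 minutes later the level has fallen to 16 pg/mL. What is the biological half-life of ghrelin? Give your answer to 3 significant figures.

A/A₀ = 16/780 ≈ 0.020513.
n = log₂(48.75) ≈ 5.6073 half-lives elapsed in 140 minutes.
t½ = 140/5.6073 ≈ 24.967 minutes.

25.0 minutes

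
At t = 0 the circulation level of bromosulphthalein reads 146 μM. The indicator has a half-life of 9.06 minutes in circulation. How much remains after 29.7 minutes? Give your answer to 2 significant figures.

15 μM

Number of half-lives: n = 29.7/9.06 ≈ 3.2781.
Remaining = 146 × (1/2)^3.2781 = 146 × 0.10308 ≈ 15.05 μM.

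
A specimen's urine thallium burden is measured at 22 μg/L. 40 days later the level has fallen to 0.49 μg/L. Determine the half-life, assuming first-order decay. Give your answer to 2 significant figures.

A/A₀ = 0.49/22 ≈ 0.022273.
n = log₂(44.898) ≈ 5.4886 half-lives elapsed in 40 days.
t½ = 40/5.4886 ≈ 7.2879 days.

7.3 days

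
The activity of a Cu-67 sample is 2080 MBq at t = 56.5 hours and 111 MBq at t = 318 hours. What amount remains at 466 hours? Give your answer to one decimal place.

Over Δt = 318 − 56.5 = 261.5 hours, the level fell by a factor of 2080/111 ≈ 18.739.
n = log₂(18.739) ≈ 4.228 half-lives, so t½ = 261.5/4.228 ≈ 61.85 hours.
From t = 318 to t = 466: 111 × (1/2)^((466−318)/61.85) ≈ 21.135 MBq.

21.1 MBq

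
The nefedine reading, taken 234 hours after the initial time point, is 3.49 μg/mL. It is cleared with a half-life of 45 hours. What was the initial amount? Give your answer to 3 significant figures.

128 μg/mL

Number of half-lives elapsed: n = 234/45 ≈ 5.2.
A₀ = A × 2^n = 3.49 × 2^5.2 = 3.49 × 36.758 ≈ 128.29 μg/mL.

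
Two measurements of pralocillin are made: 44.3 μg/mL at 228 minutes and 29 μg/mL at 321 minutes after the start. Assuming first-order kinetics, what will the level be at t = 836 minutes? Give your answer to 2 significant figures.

2.8 μg/mL

Over Δt = 321 − 228 = 93 minutes, the level fell by a factor of 44.3/29 ≈ 1.5276.
n = log₂(1.5276) ≈ 0.61125 half-lives, so t½ = 93/0.61125 ≈ 152.15 minutes.
From t = 321 to t = 836: 29 × (1/2)^((836−321)/152.15) ≈ 2.7761 μg/mL.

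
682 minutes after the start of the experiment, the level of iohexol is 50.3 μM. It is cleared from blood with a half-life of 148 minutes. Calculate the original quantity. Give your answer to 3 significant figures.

1230 μM

Number of half-lives elapsed: n = 682/148 ≈ 4.6081.
A₀ = A × 2^n = 50.3 × 2^4.6081 = 50.3 × 24.388 ≈ 1226.7 μM.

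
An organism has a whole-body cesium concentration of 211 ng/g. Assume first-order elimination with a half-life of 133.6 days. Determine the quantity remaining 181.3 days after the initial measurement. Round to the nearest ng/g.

82 ng/g

Number of half-lives: n = 181.3/133.6 ≈ 1.357.
Remaining = 211 × (1/2)^1.357 = 211 × 0.39038 ≈ 82.371 ng/g.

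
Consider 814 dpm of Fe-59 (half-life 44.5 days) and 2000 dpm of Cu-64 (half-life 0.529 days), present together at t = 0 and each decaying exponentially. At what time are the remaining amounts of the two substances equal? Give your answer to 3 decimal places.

Set 814·(1/2)^(t/44.5) = 2000·(1/2)^(t/0.529).
Taking log₂: log₂(814/2000) = t·(1/44.5 − 1/0.529).
log₂(0.407) = -1.2969; 1/44.5 − 1/0.529 = -1.8679.
t = -1.2969 / -1.8679 ≈ 0.69431 days.

0.694 days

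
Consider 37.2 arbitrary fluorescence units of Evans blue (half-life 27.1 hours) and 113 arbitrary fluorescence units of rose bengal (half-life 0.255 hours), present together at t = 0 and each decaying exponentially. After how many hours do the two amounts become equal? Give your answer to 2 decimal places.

0.41 hours

Set 37.2·(1/2)^(t/27.1) = 113·(1/2)^(t/0.255).
Taking log₂: log₂(37.2/113) = t·(1/27.1 − 1/0.255).
log₂(0.3292) = -1.6029; 1/27.1 − 1/0.255 = -3.8847.
t = -1.6029 / -3.8847 ≈ 0.41263 hours.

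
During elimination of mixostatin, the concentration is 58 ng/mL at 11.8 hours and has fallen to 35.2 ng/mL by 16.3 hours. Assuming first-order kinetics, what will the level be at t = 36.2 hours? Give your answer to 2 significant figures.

3.9 ng/mL

Over Δt = 16.3 − 11.8 = 4.5 hours, the level fell by a factor of 58/35.2 ≈ 1.6477.
n = log₂(1.6477) ≈ 0.72048 half-lives, so t½ = 4.5/0.72048 ≈ 6.2459 hours.
From t = 16.3 to t = 36.2: 35.2 × (1/2)^((36.2−16.3)/6.2459) ≈ 3.8675 ng/mL.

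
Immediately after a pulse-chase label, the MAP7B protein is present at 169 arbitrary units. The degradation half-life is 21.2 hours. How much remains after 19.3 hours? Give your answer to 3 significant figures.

89.9 arbitrary units

Number of half-lives: n = 19.3/21.2 ≈ 0.91038.
Remaining = 169 × (1/2)^0.91038 = 169 × 0.53205 ≈ 89.916 arbitrary units.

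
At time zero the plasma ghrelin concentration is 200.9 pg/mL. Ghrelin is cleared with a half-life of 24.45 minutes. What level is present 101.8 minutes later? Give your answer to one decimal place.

Number of half-lives: n = 101.8/24.45 ≈ 4.1636.
Remaining = 200.9 × (1/2)^4.1636 = 200.9 × 0.0558 ≈ 11.21 pg/mL.

11.2 pg/mL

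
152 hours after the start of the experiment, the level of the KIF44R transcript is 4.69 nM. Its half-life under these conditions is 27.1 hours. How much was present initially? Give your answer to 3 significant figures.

229 nM

Number of half-lives elapsed: n = 152/27.1 ≈ 5.6089.
A₀ = A × 2^n = 4.69 × 2^5.6089 = 4.69 × 48.802 ≈ 228.88 nM.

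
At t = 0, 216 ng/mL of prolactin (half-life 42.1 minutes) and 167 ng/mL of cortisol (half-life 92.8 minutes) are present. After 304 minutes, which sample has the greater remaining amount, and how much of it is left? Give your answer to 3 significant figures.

prolactin: 216 × (1/2)^7.2209 ≈ 1.4479 ng/mL.
cortisol: 167 × (1/2)^3.2759 ≈ 17.242 ng/mL.
Cortisol has more remaining, at ≈ 17.242 ng/mL.

cortisol, 17.2 ng/mL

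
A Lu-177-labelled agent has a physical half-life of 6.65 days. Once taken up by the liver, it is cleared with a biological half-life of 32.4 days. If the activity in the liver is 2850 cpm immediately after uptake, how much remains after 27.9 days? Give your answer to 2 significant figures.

1/t_eff = 1/t_phys + 1/t_biol = 1/6.65 + 1/32.4 = 0.18124 per day.
t_eff = 6.65 × 32.4 / (6.65 + 32.4) ≈ 5.5175 days.
Remaining = 2850 × (1/2)^(27.9/5.5175) = 2850 × (1/2)^5.0566 ≈ 85.636 cpm.

86 cpm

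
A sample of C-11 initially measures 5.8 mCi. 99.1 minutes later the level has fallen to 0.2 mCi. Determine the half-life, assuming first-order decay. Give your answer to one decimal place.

20.4 minutes

A/A₀ = 0.2/5.8 ≈ 0.034483.
n = log₂(29) ≈ 4.858 half-lives elapsed in 99.1 minutes.
t½ = 99.1/4.858 ≈ 20.399 minutes.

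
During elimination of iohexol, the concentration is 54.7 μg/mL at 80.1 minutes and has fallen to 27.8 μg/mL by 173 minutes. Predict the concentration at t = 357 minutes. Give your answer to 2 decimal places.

7.28 μg/mL

Over Δt = 173 − 80.1 = 92.9 minutes, the level fell by a factor of 54.7/27.8 ≈ 1.9676.
n = log₂(1.9676) ≈ 0.97646 half-lives, so t½ = 92.9/0.97646 ≈ 95.14 minutes.
From t = 173 to t = 357: 27.8 × (1/2)^((357−173)/95.14) ≈ 7.2754 μg/mL.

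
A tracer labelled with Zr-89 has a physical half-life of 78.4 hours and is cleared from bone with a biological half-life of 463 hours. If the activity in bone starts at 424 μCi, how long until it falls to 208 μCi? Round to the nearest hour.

1/t_eff = 1/t_phys + 1/t_biol = 1/78.4 + 1/463 = 0.014915 per hour.
t_eff = 78.4 × 463 / (78.4 + 463) ≈ 67.047 hours.
n = log₂(424/208) ≈ 1.0275; t = 1.0275 × 67.047 ≈ 68.889 hours.

69 hours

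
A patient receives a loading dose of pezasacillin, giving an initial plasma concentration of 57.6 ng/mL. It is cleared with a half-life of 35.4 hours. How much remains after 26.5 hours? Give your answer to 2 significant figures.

Number of half-lives: n = 26.5/35.4 ≈ 0.74859.
Remaining = 57.6 × (1/2)^0.74859 = 57.6 × 0.59519 ≈ 34.283 ng/mL.

34 ng/mL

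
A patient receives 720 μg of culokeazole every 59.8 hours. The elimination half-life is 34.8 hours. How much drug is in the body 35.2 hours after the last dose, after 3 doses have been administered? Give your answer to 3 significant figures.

The 3 doses were given 154.8, 95, 35.2 hours ago.
Total = 720·(1/2)^(154.8/34.8) + 720·(1/2)^(95/34.8) + 720·(1/2)^(35.2/34.8)
      = 32.981 + 108.53 + 357.14 ≈ 498.66 μg.

499 μg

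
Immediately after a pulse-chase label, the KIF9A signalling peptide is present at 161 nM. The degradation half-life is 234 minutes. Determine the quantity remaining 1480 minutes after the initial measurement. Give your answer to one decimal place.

Number of half-lives: n = 1480/234 ≈ 6.3248.
Remaining = 161 × (1/2)^6.3248 = 161 × 0.012475 ≈ 2.0085 nM.

2.0 nM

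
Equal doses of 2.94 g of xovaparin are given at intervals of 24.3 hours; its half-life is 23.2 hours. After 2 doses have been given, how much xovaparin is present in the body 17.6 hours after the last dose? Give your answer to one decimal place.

The 2 doses were given 41.9, 17.6 hours ago.
Total = 2.94·(1/2)^(41.9/23.2) + 2.94·(1/2)^(17.6/23.2)
      = 0.84077 + 1.7377 ≈ 2.5785 g.

2.6 g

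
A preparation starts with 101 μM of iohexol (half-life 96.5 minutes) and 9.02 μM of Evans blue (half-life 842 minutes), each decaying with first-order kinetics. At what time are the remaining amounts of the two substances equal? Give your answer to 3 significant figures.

380 minutes

Set 101·(1/2)^(t/96.5) = 9.02·(1/2)^(t/842).
Taking log₂: log₂(101/9.02) = t·(1/96.5 − 1/842).
log₂(11.197) = 3.4851; 1/96.5 − 1/842 = 0.009175.
t = 3.4851 / 0.009175 ≈ 379.84 minutes.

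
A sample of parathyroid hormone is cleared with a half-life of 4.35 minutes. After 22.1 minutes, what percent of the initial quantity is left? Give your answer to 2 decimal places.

n = 22.1/4.35 ≈ 5.0805 half-lives.
Fraction remaining = (1/2)^5.0805 ≈ 0.029555, i.e. 2.9555%.

2.96%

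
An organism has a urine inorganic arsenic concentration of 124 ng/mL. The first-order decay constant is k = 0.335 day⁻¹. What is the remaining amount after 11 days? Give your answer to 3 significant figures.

t½ = ln 2 / k = 0.69315 / 0.335 ≈ 2.0691 days.
Number of half-lives: n = 11/2.0691 ≈ 5.3163.
Remaining = 124 × (1/2)^5.3163 = 124 × 0.025097 ≈ 3.112 ng/mL.

3.11 ng/mL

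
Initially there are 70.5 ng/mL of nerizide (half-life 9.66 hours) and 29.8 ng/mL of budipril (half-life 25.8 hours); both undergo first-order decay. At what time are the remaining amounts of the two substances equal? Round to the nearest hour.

Set 70.5·(1/2)^(t/9.66) = 29.8·(1/2)^(t/25.8).
Taking log₂: log₂(70.5/29.8) = t·(1/9.66 − 1/25.8).
log₂(2.3658) = 1.2423; 1/9.66 − 1/25.8 = 0.06476.
t = 1.2423 / 0.06476 ≈ 19.183 hours.

19 hours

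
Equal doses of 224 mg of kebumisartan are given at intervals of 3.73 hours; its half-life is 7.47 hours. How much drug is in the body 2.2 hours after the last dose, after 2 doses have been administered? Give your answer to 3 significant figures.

The 2 doses were given 5.93, 2.2 hours ago.
Total = 224·(1/2)^(5.93/7.47) + 224·(1/2)^(2.2/7.47)
      = 129.2 + 182.64 ≈ 311.84 mg.

312 mg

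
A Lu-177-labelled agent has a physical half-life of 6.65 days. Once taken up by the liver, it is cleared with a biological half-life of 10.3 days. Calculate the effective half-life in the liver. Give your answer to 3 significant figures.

4.04 days

1/t_eff = 1/t_phys + 1/t_biol = 1/6.65 + 1/10.3 = 0.24746 per day.
t_eff = 6.65 × 10.3 / (6.65 + 10.3) ≈ 4.041 days.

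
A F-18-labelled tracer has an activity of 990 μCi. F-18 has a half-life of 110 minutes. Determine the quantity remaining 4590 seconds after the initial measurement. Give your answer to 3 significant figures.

Convert the elapsed time: 4590 seconds = 76.5 minutes.
Number of half-lives: n = 76.5/110 ≈ 0.69545.
Remaining = 990 × (1/2)^0.69545 = 990 × 0.61751 ≈ 611.34 μCi.

611 μCi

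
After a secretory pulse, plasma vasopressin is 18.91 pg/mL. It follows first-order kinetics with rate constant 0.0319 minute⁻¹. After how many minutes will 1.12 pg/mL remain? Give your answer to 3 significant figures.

t½ = ln 2 / k = 0.69315 / 0.0319 ≈ 21.729 minutes.
Fraction remaining = 1.12/18.91 ≈ 0.059228.
n = log₂(18.91/1.12) = ln(16.884)/ln 2 ≈ 4.0776 half-lives.
t = n × t½ = 4.0776 × 21.729 ≈ 88.601 minutes.

88.6 minutes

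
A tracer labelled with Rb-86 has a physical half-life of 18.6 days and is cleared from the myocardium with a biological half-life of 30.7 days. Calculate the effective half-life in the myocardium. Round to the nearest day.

1/t_eff = 1/t_phys + 1/t_biol = 1/18.6 + 1/30.7 = 0.086337 per day.
t_eff = 18.6 × 30.7 / (18.6 + 30.7) ≈ 11.583 days.

12 days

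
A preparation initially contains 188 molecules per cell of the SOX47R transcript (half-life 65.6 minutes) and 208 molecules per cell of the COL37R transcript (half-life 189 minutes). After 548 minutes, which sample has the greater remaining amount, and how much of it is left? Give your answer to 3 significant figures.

COL37R transcript, 27.9 molecules per cell

SOX47R transcript: 188 × (1/2)^8.3537 ≈ 0.57472 molecules per cell.
COL37R transcript: 208 × (1/2)^2.8995 ≈ 27.876 molecules per cell.
COL37R transcript has more remaining, at ≈ 27.876 molecules per cell.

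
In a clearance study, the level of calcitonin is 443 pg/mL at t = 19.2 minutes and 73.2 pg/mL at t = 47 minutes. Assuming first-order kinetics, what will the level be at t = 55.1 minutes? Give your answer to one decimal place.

43.3 pg/mL

Over Δt = 47 − 19.2 = 27.8 minutes, the level fell by a factor of 443/73.2 ≈ 6.0519.
n = log₂(6.0519) ≈ 2.5974 half-lives, so t½ = 27.8/2.5974 ≈ 10.703 minutes.
From t = 47 to t = 55.1: 73.2 × (1/2)^((55.1−47)/10.703) ≈ 43.32 pg/mL.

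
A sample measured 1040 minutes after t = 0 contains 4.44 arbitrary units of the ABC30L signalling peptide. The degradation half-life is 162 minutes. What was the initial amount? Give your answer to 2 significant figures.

Number of half-lives elapsed: n = 1040/162 ≈ 6.4198.
A₀ = A × 2^n = 4.44 × 2^6.4198 = 4.44 × 85.613 ≈ 380.12 arbitrary units.

380 arbitrary units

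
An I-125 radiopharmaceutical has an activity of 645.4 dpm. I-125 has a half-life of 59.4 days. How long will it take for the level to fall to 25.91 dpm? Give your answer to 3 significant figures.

Fraction remaining = 25.91/645.4 ≈ 0.040146.
n = log₂(645.4/25.91) = ln(24.909)/ln 2 ≈ 4.6386 half-lives.
t = n × t½ = 4.6386 × 59.4 ≈ 275.53 days.

276 days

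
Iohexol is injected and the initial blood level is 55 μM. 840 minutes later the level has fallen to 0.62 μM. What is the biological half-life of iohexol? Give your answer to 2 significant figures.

A/A₀ = 0.62/55 ≈ 0.011273.
n = log₂(88.71) ≈ 6.471 half-lives elapsed in 840 minutes.
t½ = 840/6.471 ≈ 129.81 minutes.

130 minutes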